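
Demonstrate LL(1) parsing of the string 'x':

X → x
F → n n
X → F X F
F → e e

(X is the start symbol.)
LL(1) parsing maintains a stack (initially the start symbol over $) and the input. At each step: if the stack top is a terminal, match it against the current input token; if it is a non-terminal N, replace it with the RHS of M[N, lookahead] (the unique production whose predict set contains the lookahead).

Stack is shown with the top on the left.

Stack  Input  Action
--------------------
X $    x $    output X → x
x $    x $    match 'x'
$      $      accept

The string is accepted.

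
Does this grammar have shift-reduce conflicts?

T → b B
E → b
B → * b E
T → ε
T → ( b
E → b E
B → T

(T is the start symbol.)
Yes — I0: [T → .] vs [T → . ( b]; I3: [T → .] vs [B → . * b E]; I9: [E → b .] vs [E → . b]

Augment with T' → T and build the canonical LR(0) collection (I0 = CLOSURE({[T' → . T]}), then GOTO on every symbol after a dot until no new states appear). It has 12 states:
  I0: { [T → . ( b], [T → . b B], [T → .], [T' → . T] }  — shift, reduce
  I1: { [T → ( . b] }  — shift
  I2: { [T' → T .] }  — accept
  I3: { [B → . * b E], [B → . T], [T → . ( b], [T → . b B], [T → .], [T → b . B] }  — shift, reduce
  I4: { [B → * . b E] }  — shift
  I5: { [T → b B .] }  — reduce
  I6: { [B → T .] }  — reduce
  I7: { [B → * b . E], [E → . b E], [E → . b] }  — shift
  I8: { [B → * b E .] }  — reduce
  I9: { [E → . b E], [E → . b], [E → b . E], [E → b .] }  — shift, reduce
  I10: { [E → b E .] }  — reduce
  I11: { [T → ( b .] }  — reduce

I0 contains reduce item [T → .] and shift items [T → . ( b], [T → . b B] — shift-reduce conflict.
I3 contains reduce item [T → .] and shift items [B → . * b E], [T → . ( b], [T → . b B] — shift-reduce conflict.
I9 contains reduce item [E → b .] and shift items [E → . b], [E → . b E] — shift-reduce conflict.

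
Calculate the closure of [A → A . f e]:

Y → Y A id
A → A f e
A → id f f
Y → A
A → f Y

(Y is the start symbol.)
To compute CLOSURE, for each item [A → α.Bβ] where B is a non-terminal, add [B → .γ] for all productions B → γ; repeat for the newly added items until nothing changes.

Start with: [A → A . f e]
The dot precedes the terminal f, so nothing is added.

CLOSURE = { [A → A . f e] }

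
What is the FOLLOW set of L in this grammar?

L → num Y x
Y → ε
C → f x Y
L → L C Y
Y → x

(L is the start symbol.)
To compute FOLLOW(L), find every occurrence of L on a right-hand side N → α L β: add FIRST(β) \ {ε}, and if β is empty or nullable also add FOLLOW(N). Iterate to a fixed point.

L is the start symbol, so $ ∈ FOLLOW(L).
In L → L C Y: L is followed by C Y, add FIRST(C Y) \ {ε} = { 'f' }

Taking the union: FOLLOW(L) = { $, 'f' }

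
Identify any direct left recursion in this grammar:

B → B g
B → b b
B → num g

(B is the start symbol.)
Yes, B is left-recursive

B → B g: LEFT RECURSIVE (starts with B)
B → b b: starts with b
B → num g: starts with num

The grammar has direct left recursion on: B.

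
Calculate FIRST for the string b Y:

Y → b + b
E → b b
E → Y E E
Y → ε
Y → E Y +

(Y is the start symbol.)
{ 'b' }

To compute FIRST(b Y), process the symbols left to right:
Symbol b is a terminal. Add 'b' and stop.
FIRST(b Y) = { 'b' }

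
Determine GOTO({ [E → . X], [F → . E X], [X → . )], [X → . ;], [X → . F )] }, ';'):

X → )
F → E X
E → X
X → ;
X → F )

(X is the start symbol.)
{ [X → ; .] }

GOTO(I, ';') = CLOSURE({ [A → αX.β] : [A → α.Xβ] ∈ I, X = ';' })

Items with dot before ';', with the dot advanced:
  [X → . ;] → [X → ; .]
Closure adds nothing (no advanced item has the dot before a non-terminal).

GOTO = { [X → ; .] }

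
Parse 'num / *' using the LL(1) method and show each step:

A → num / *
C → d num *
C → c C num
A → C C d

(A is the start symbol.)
LL(1) parsing maintains a stack (initially the start symbol over $) and the input. At each step: if the stack top is a terminal, match it against the current input token; if it is a non-terminal N, replace it with the RHS of M[N, lookahead] (the unique production whose predict set contains the lookahead).

Stack is shown with the top on the left.

Stack      Input      Action
----------------------------
A $        num / * $  output A → num / *
num / * $  num / * $  match 'num'
/ * $      / * $      match '/'
* $        * $        match '*'
$          $          accept

The string is accepted.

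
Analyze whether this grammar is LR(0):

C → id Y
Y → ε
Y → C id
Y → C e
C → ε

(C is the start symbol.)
A grammar is LR(0) if no state in the canonical LR(0) collection has:
  - both a shift item (dot before a terminal) and a complete item (shift-reduce conflict), or
  - two or more complete items (reduce-reduce conflict; the accept item [C' → C .] counts as a complete item here).

Augment with C' → C and build the canonical LR(0) collection (I0 = CLOSURE({[C' → . C]}), then GOTO on every symbol after a dot until no new states appear). It has 7 states:
  I0: { [C → . id Y], [C → .], [C' → . C] }  — shift, reduce
  I1: { [C' → C .] }  — accept
  I2: { [C → . id Y], [C → .], [C → id . Y], [Y → . C e], [Y → . C id], [Y → .] }  — shift, 2 reduces
  I3: { [Y → C . e], [Y → C . id] }  — shift
  I4: { [C → id Y .] }  — reduce
  I5: { [Y → C e .] }  — reduce
  I6: { [Y → C id .] }  — reduce

Conflict in state I0:
  Shift-reduce conflict between [C → .] and [C → . id Y]
So the grammar is NOT LR(0).

Answer: No. Shift-reduce conflict between [C → .] and [C → . id Y]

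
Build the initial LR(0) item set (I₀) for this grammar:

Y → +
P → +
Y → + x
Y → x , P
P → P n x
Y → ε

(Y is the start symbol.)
{ [Y → . + x], [Y → . +], [Y → . x , P], [Y → .], [Y' → . Y] }

First, augment the grammar with Y' → Y
I₀ = CLOSURE({ [Y' → . Y] }):
  [Y' → . Y] has the dot before Y: add [Y → . +], [Y → . + x], [Y → . x , P], [Y → .]
No further items can be added.

I₀ = { [Y → . + x], [Y → . +], [Y → . x , P], [Y → .], [Y' → . Y] }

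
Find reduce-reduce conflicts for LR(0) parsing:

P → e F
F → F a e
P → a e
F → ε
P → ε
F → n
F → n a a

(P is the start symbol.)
No reduce-reduce conflicts

A reduce-reduce conflict occurs when an LR(0) state has two complete items [A → α .] and [B → β .] — both call for a reduction, and with no lookahead the parser cannot choose between them.

Augment with P' → P and build the canonical LR(0) collection (I0 = CLOSURE({[P' → . P]}), then GOTO on every symbol after a dot until no new states appear). It has 11 states:
  I0: { [P → . a e], [P → . e F], [P → .], [P' → . P] }  — shift, reduce
  I1: { [P' → P .] }  — accept
  I2: { [P → a . e] }  — shift
  I3: { [F → . F a e], [F → . n a a], [F → . n], [F → .], [P → e . F] }  — shift, reduce
  I4: { [F → F . a e], [P → e F .] }  — shift, reduce
  I5: { [F → n . a a], [F → n .] }  — shift, reduce
  I6: { [F → n a . a] }  — shift
  I7: { [F → n a a .] }  — reduce
  I8: { [F → F a . e] }  — shift
  I9: { [F → F a e .] }  — reduce
  I10: { [P → a e .] }  — reduce

No state contains more than one complete item.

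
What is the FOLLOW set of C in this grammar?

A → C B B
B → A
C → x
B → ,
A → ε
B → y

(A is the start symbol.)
{ $, ',', 'x', 'y' }

To compute FOLLOW(C), find every occurrence of C on a right-hand side N → α C β: add FIRST(β) \ {ε}, and if β is empty or nullable also add FOLLOW(N). Iterate to a fixed point.

In A → C B B: C is followed by B B, add FIRST(B B) \ {ε} = { ',', 'x', 'y' }
  B B is nullable, so also add FOLLOW(A)

The FOLLOW sets referred to above (computed the same way, to a fixed point):
  FOLLOW(A) = { $, ',', 'x', 'y' }

Taking the union: FOLLOW(C) = { $, ',', 'x', 'y' }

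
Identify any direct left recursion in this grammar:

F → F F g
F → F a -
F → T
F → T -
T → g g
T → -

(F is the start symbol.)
Yes, F is left-recursive

Direct left recursion occurs when N → N α for some non-terminal N (the right-hand side begins with the left-hand side itself).

F → F F g: LEFT RECURSIVE (starts with F)
F → F a -: LEFT RECURSIVE (starts with F)
F → T: starts with T
F → T -: starts with T
T → g g: starts with g
T → -: starts with '-'

The grammar has direct left recursion on: F.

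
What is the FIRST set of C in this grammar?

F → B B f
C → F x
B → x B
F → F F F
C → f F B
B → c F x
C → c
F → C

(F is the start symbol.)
To compute FIRST(C), examine every production with C on the left-hand side, reading each right-hand side left to right until a non-nullable symbol is reached.

FIRST sets of the other non-terminals involved (by the same procedure, iterated to a fixed point):
  FIRST(F) = { 'c', 'f', 'x' }

From C → F x:
  - F is a non-terminal: add FIRST(F) \ {ε} = { 'c', 'f', 'x' }
    F is not nullable, so stop
From C → f F B:
  - f is a terminal: add 'f' and stop
From C → c:
  - c is a terminal: add 'c' and stop

Collecting: FIRST(C) = { 'c', 'f', 'x' }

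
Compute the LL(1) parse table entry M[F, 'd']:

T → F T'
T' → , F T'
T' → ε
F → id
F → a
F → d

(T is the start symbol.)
To find M[F, 'd'], we find productions for F where 'd' is in the predict set (PREDICT(N → α) = (FIRST(α) \ {ε}) ∪ (FOLLOW(N) if α ⇒* ε)).

F → id: PREDICT = { 'id' }
F → a: PREDICT = { 'a' }
F → d: PREDICT = { 'd' }
  'd' is in predict set, so this production goes in M[F, 'd']

M[F, 'd'] = F → d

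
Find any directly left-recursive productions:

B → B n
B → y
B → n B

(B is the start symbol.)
Direct left recursion occurs when N → N α for some non-terminal N (the right-hand side begins with the left-hand side itself).

B → B n: LEFT RECURSIVE (starts with B)
B → y: starts with y
B → n B: starts with n

The grammar has direct left recursion on: B.

Answer: Yes, B is left-recursive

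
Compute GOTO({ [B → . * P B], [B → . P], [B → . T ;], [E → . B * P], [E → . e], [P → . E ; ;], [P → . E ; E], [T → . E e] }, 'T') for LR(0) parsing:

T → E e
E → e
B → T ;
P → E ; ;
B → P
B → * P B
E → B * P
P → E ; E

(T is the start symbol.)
GOTO(I, 'T') = CLOSURE({ [A → αX.β] : [A → α.Xβ] ∈ I, X = 'T' })

Items with dot before 'T', with the dot advanced:
  [B → . T ;] → [B → T . ;]
Closure adds nothing (no advanced item has the dot before a non-terminal).

GOTO = { [B → T . ;] }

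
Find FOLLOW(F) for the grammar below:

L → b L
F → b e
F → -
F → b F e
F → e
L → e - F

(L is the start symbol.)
In F → b F e: F is followed by e, add FIRST(e) \ {ε} = { 'e' }
In L → e - F: F is at the end, add FOLLOW(L)

The FOLLOW sets referred to above (computed the same way, to a fixed point):
  FOLLOW(L) = { $ }

Taking the union: FOLLOW(F) = { $, 'e' }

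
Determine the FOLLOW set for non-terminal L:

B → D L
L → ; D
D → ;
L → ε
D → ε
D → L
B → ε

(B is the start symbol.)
To compute FOLLOW(L), find every occurrence of L on a right-hand side N → α L β: add FIRST(β) \ {ε}, and if β is empty or nullable also add FOLLOW(N). Iterate to a fixed point.

In B → D L: L is at the end, add FOLLOW(B)
In D → L: L is at the end, add FOLLOW(D)

The FOLLOW sets referred to above (computed the same way, to a fixed point):
  FOLLOW(B) = { $ }
  FOLLOW(D) = { $, ';' }

Taking the union: FOLLOW(L) = { $, ';' }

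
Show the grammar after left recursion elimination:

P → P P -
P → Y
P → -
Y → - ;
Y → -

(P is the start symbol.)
P → Y P'
P → - P'
P' → P - P'
P' → ε
Y → - ;
Y → -

P is directly left-recursive. The standard transformation for
  A → A α₁ | ... | A α_m | β₁ | ... | β_n
is
  A  → β₁ A' | ... | β_n A'
  A' → α₁ A' | ... | α_m A' | ε

P → Y becomes P → Y P'
P → - becomes P → - P'
P → P P - becomes P' → P - P'
Add P' → ε

Productions for other non-terminals are unchanged:
  Y → - ;
  Y → -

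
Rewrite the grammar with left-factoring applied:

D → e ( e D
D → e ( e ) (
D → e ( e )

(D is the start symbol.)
D → e ( e D'
D' → D
D' → ) D''
D'' → (
D'' → ε

Left-factoring transforms A → αβ₁ | αβ₂ into A → αA' and A' → β₁ | β₂
(α is the longest common prefix among the alternatives). Repeat until
no nonterminal has two alternatives with a common prefix.

Round 1: D has alternatives sharing prefix 'e ( e'. Introduce D': D → e ( e D'
  Add: D' → D
  Add: D' → ) (
  Add: D' → )

Round 2: D' has alternatives sharing prefix ')'. Introduce D'': D' → ) D''
  Add: D'' → (
  Add: D'' → ε

No remaining common prefixes — done.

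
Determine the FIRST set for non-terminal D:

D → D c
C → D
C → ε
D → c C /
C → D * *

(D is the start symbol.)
{ 'c' }

To compute FIRST(D), examine every production with D on the left-hand side, reading each right-hand side left to right until a non-nullable symbol is reached.

From D → D c:
  - D is the symbol being defined: contributes nothing new
    D is not nullable, so stop
From D → c C /:
  - c is a terminal: add 'c' and stop

Collecting: FIRST(D) = { 'c' }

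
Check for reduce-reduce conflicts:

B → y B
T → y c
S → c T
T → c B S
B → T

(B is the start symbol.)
A reduce-reduce conflict occurs when an LR(0) state has two complete items [A → α .] and [B → β .] — both call for a reduction, and with no lookahead the parser cannot choose between them.

Augment with B' → B and build the canonical LR(0) collection (I0 = CLOSURE({[B' → . B]}), then GOTO on every symbol after a dot until no new states appear). It has 13 states:
  I0: { [B → . T], [B → . y B], [B' → . B], [T → . c B S], [T → . y c] }  — shift
  I1: { [B' → B .] }  — accept
  I2: { [B → T .] }  — reduce
  I3: { [B → . T], [B → . y B], [T → . c B S], [T → . y c], [T → c . B S] }  — shift
  I4: { [B → . T], [B → . y B], [B → y . B], [T → . c B S], [T → . y c], [T → y . c] }  — shift
  I5: { [B → y B .] }  — reduce
  I6: { [B → . T], [B → . y B], [T → . c B S], [T → . y c], [T → c . B S], [T → y c .] }  — shift, reduce
  I7: { [S → . c T], [T → c B . S] }  — shift
  I8: { [T → c B S .] }  — reduce
  I9: { [S → c . T], [T → . c B S], [T → . y c] }  — shift
  I10: { [S → c T .] }  — reduce
  I11: { [T → y . c] }  — shift
  I12: { [T → y c .] }  — reduce

No state contains more than one complete item.

Answer: No reduce-reduce conflicts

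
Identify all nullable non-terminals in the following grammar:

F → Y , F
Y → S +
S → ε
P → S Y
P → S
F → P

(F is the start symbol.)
{ 'F', 'P', 'S' }

A non-terminal is nullable if it can derive ε (the empty string): either it has an ε-production, or it has a production whose right-hand side consists entirely of nullable non-terminals.

ε-productions: S → ε
So S is immediately nullable.
P → S: every symbol on the right is nullable, so P is nullable too.
F → P: every symbol on the right is nullable, so F is nullable too.
No further non-terminal can be added: every production for the remaining non-terminals contains a terminal or a non-nullable non-terminal.
Nullable = { 'F', 'P', 'S' }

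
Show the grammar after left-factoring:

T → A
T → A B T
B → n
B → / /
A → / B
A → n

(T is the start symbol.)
Left-factoring transforms A → αβ₁ | αβ₂ into A → αA' and A' → β₁ | β₂
(α is the longest common prefix among the alternatives). Repeat until
no nonterminal has two alternatives with a common prefix.

Round 1: T has alternatives sharing prefix 'A'. Introduce T': T → A T'
  Add: T' → ε
  Add: T' → B T

No remaining common prefixes — done.

Resulting grammar:
T → A T'
T' → ε
T' → B T
B → n
B → / /
A → / B
A → n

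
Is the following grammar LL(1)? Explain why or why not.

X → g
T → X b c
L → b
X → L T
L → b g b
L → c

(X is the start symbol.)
Relevant sets:
  FIRST(L) = { 'b', 'c' }

For X:
  PREDICT(X → g) = { 'g' }
  PREDICT(X → L T) = { 'b', 'c' }
For L:
  PREDICT(L → b) = { 'b' }
  PREDICT(L → b g b) = { 'b' }
  PREDICT(L → c) = { 'c' }
T has a single production, so nothing to check there.

Conflict found: Predict set conflict for L: { 'b' }
The grammar is NOT LL(1).

Answer: No. Predict set conflict for L: { 'b' }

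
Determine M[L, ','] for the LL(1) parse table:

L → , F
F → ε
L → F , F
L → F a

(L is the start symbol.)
L → , F, L → F , F

To find M[L, ','], we find productions for L where ',' is in the predict set (PREDICT(N → α) = (FIRST(α) \ {ε}) ∪ (FOLLOW(N) if α ⇒* ε)).

Relevant sets:
  FIRST(F) = { ε }

L → , F: PREDICT = { ',' }
  ',' is in predict set, so this production goes in M[L, ',']
L → F , F: PREDICT = { ',' }
  ',' is in predict set, so this production goes in M[L, ',']
L → F a: PREDICT = { 'a' }

M[L, ','] = L → , F, L → F , F  (a multiply-defined cell — the grammar is not LL(1))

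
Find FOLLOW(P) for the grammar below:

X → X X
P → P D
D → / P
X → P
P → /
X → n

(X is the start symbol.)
{ $, '/', 'n' }

To compute FOLLOW(P), find every occurrence of P on a right-hand side N → α P β: add FIRST(β) \ {ε}, and if β is empty or nullable also add FOLLOW(N). Iterate to a fixed point.

In P → P D: P is followed by D, add FIRST(D) \ {ε} = { '/' }
In D → / P: P is at the end, add FOLLOW(D)
In X → P: P is at the end, add FOLLOW(X)

The FOLLOW sets referred to above (computed the same way, to a fixed point):
  FOLLOW(D) = { $, '/', 'n' }
  FOLLOW(X) = { $, '/', 'n' }

Taking the union: FOLLOW(P) = { $, '/', 'n' }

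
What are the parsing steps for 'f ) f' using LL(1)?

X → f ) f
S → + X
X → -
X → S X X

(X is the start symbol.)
LL(1) parsing maintains a stack (initially the start symbol over $) and the input. At each step: if the stack top is a terminal, match it against the current input token; if it is a non-terminal N, replace it with the RHS of M[N, lookahead] (the unique production whose predict set contains the lookahead).

Stack is shown with the top on the left.

Stack    Input    Action
------------------------
X $      f ) f $  output X → f ) f
f ) f $  f ) f $  match 'f'
) f $    ) f $    match ')'
f $      f $      match 'f'
$        $        accept

The string is accepted.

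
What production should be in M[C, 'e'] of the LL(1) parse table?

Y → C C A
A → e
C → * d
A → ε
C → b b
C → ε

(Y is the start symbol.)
C → ε

To find M[C, 'e'], we find productions for C where 'e' is in the predict set (PREDICT(N → α) = (FIRST(α) \ {ε}) ∪ (FOLLOW(N) if α ⇒* ε)).

Relevant sets:
  FOLLOW(C) = { $, '*', 'b', 'e' }

C → * d: PREDICT = { '*' }
C → b b: PREDICT = { 'b' }
C → ε: PREDICT = { $, '*', 'b', 'e' }
  'e' is in predict set, so this production goes in M[C, 'e']

M[C, 'e'] = C → ε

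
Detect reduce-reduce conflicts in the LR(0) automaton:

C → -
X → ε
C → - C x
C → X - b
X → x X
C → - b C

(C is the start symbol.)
A reduce-reduce conflict occurs when an LR(0) state has two complete items [A → α .] and [B → β .] — both call for a reduction, and with no lookahead the parser cannot choose between them.

Augment with C' → C and build the canonical LR(0) collection (I0 = CLOSURE({[C' → . C]}), then GOTO on every symbol after a dot until no new states appear). It has 12 states:
  I0: { [C → . - C x], [C → . - b C], [C → . -], [C → . X - b], [C' → . C], [X → . x X], [X → .] }  — shift, reduce
  I1: { [C → - . C x], [C → - . b C], [C → - .], [C → . - C x], [C → . - b C], [C → . -], [C → . X - b], [X → . x X], [X → .] }  — shift, 2 reduces
  I2: { [C' → C .] }  — accept
  I3: { [C → X . - b] }  — shift
  I4: { [X → . x X], [X → .], [X → x . X] }  — shift, reduce
  I5: { [X → x X .] }  — reduce
  I6: { [C → X - . b] }  — shift
  I7: { [C → X - b .] }  — reduce
  I8: { [C → - C . x] }  — shift
  I9: { [C → - b . C], [C → . - C x], [C → . - b C], [C → . -], [C → . X - b], [X → . x X], [X → .] }  — shift, reduce
  I10: { [C → - b C .] }  — reduce
  I11: { [C → - C x .] }  — reduce

I1 contains complete items [C → - .], [X → .] — reduce-reduce conflict.

Answer: Yes — I1: [C → - .] vs [X → .]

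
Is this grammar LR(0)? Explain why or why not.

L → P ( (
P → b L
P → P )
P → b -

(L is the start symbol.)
Augment with L' → L and build the canonical LR(0) collection (I0 = CLOSURE({[L' → . L]}), then GOTO on every symbol after a dot until no new states appear). It has 9 states:
  I0: { [L → . P ( (], [L' → . L], [P → . P )], [P → . b -], [P → . b L] }  — shift
  I1: { [L' → L .] }  — accept
  I2: { [L → P . ( (], [P → P . )] }  — shift
  I3: { [L → . P ( (], [P → . P )], [P → . b -], [P → . b L], [P → b . -], [P → b . L] }  — shift
  I4: { [P → b - .] }  — reduce
  I5: { [P → b L .] }  — reduce
  I6: { [L → P ( . (] }  — shift
  I7: { [P → P ) .] }  — reduce
  I8: { [L → P ( ( .] }  — reduce

Every state is either a pure shift/goto state or contains exactly one complete item and nothing to shift — no conflicts. The grammar is LR(0).

Answer: Yes, the grammar is LR(0)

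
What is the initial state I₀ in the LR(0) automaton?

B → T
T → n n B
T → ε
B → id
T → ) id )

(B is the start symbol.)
{ [B → . T], [B → . id], [B' → . B], [T → . ) id )], [T → . n n B], [T → .] }

First, augment the grammar with B' → B
I₀ = CLOSURE({ [B' → . B] }):
  [B' → . B] has the dot before B: add [B → . T], [B → . id]
  [B → . T] has the dot before T: add [T → . n n B], [T → .], [T → . ) id )]
No further items can be added.

I₀ = { [B → . T], [B → . id], [B' → . B], [T → . ) id )], [T → . n n B], [T → .] }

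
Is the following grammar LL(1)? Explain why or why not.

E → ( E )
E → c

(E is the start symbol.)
For E:
  PREDICT(E → '(' E ')') = { '(' }
  PREDICT(E → c) = { 'c' }

All predict sets are disjoint. The grammar IS LL(1).

Answer: Yes, the grammar is LL(1).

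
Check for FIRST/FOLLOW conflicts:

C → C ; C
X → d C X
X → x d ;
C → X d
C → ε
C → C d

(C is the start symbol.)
A FIRST/FOLLOW conflict occurs when a non-terminal N has a nullable alternative N → β (β ⇒* ε) and another alternative N → α with FIRST(α) ∩ FOLLOW(N) ≠ ∅: on such a lookahead the parser cannot decide between expanding α and letting N vanish via β.

Nullable non-terminals: C.
FIRST sets used below: FIRST(C) = { ';', 'd', 'x', ε }, FIRST(X) = { 'd', 'x' }

C: nullable alternative(s) C → ε; FOLLOW(C) = { $, ';', 'd', 'x' }
  C → C ; C: FIRST \ {ε} = { ';', 'd', 'x' } — overlaps FOLLOW(C) on { ';', 'd', 'x' }: CONFLICT
  C → X d: FIRST \ {ε} = { 'd', 'x' } — overlaps FOLLOW(C) on { 'd', 'x' }: CONFLICT
  C → ε: FIRST \ {ε} = { } — this is the only nullable alternative, skip
  C → C d: FIRST \ {ε} = { ';', 'd', 'x' } — overlaps FOLLOW(C) on { ';', 'd', 'x' }: CONFLICT

X has no nullable alternative, so no FIRST/FOLLOW check is needed there.

So the grammar has 3 FIRST/FOLLOW conflicts (marked CONFLICT above).

Answer: Yes. C → C ';' C with FOLLOW(C) on { ';', 'd', 'x' }; C → X d with FOLLOW(C) on { 'd', 'x' }; C → C d with FOLLOW(C) on { ';', 'd', 'x' }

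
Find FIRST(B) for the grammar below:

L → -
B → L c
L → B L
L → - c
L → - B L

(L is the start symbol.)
FIRST sets of the other non-terminals involved (by the same procedure, iterated to a fixed point):
  FIRST(L) = { '-' }

From B → L c:
  - L is a non-terminal: add FIRST(L) \ {ε} = { '-' }
    L is not nullable, so stop

Collecting: FIRST(B) = { '-' }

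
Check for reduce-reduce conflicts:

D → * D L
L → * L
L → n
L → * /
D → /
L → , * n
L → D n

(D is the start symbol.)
Yes — I13: [D → / .] vs [L → * / .]; I16: [L → D n .] vs [L → n .]

Augment with D' → D and build the canonical LR(0) collection (I0 = CLOSURE({[D' → . D]}), then GOTO on every symbol after a dot until no new states appear). It has 17 states:
  I0: { [D → . * D L], [D → . /], [D' → . D] }  — shift
  I1: { [D → * . D L], [D → . * D L], [D → . /] }  — shift
  I2: { [D → / .] }  — reduce
  I3: { [D' → D .] }  — accept
  I4: { [D → * D . L], [D → . * D L], [D → . /], [L → . * /], [L → . * L], [L → . , * n], [L → . D n], [L → . n] }  — shift
  I5: { [D → * . D L], [D → . * D L], [D → . /], [L → * . /], [L → * . L], [L → . * /], [L → . * L], [L → . , * n], [L → . D n], [L → . n] }  — shift
  I6: { [L → , . * n] }  — shift
  I7: { [L → D . n] }  — shift
  I8: { [D → * D L .] }  — reduce
  I9: { [L → n .] }  — reduce
  I10: { [L → D n .] }  — reduce
  I11: { [L → , * . n] }  — shift
  I12: { [L → , * n .] }  — reduce
  I13: { [D → / .], [L → * / .] }  — 2 reduces
  I14: { [D → * D . L], [D → . * D L], [D → . /], [L → . * /], [L → . * L], [L → . , * n], [L → . D n], [L → . n], [L → D . n] }  — shift
  I15: { [L → * L .] }  — reduce
  I16: { [L → D n .], [L → n .] }  — 2 reduces

I13 contains complete items [D → / .], [L → * / .] — reduce-reduce conflict.
I16 contains complete items [L → D n .], [L → n .] — reduce-reduce conflict.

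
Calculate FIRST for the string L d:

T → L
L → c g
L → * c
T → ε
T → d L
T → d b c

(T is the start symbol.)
{ '*', 'c' }

FIRST sets of the non-terminals involved (from the grammar, by fixed-point iteration):
  FIRST(L) = { '*', 'c' }

To compute FIRST(L d), process the symbols left to right:
Symbol L is a non-terminal. Add FIRST(L) \ {ε} = { '*', 'c' }
L is not nullable (ε ∉ FIRST(L)), so stop here.
FIRST(L d) = { '*', 'c' }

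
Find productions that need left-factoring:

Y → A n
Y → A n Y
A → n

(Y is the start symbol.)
Yes, Y has productions with common prefix 'A n'

Left-factoring is needed when two productions for the same non-terminal
share a common prefix on the right-hand side.

Productions for Y:
  Y → A n
  Y → A n Y

Found common prefix 'A n' in productions for Y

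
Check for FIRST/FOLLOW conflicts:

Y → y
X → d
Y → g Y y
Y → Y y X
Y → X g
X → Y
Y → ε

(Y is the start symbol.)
A FIRST/FOLLOW conflict occurs when a non-terminal N has a nullable alternative N → β (β ⇒* ε) and another alternative N → α with FIRST(α) ∩ FOLLOW(N) ≠ ∅: on such a lookahead the parser cannot decide between expanding α and letting N vanish via β.

Nullable non-terminals: X, Y.
FIRST sets used below: FIRST(Y) = { 'd', 'g', 'y', ε }, FIRST(X) = { 'd', 'g', 'y', ε }

X: nullable alternative(s) X → Y; FOLLOW(X) = { $, 'g', 'y' }
  X → d: FIRST \ {ε} = { 'd' } — disjoint from FOLLOW(X)
  X → Y: FIRST \ {ε} = { 'd', 'g', 'y' } — this is the only nullable alternative, skip

Y: nullable alternative(s) Y → ε; FOLLOW(Y) = { $, 'g', 'y' }
  Y → y: FIRST \ {ε} = { 'y' } — overlaps FOLLOW(Y) on { 'y' }: CONFLICT
  Y → g Y y: FIRST \ {ε} = { 'g' } — overlaps FOLLOW(Y) on { 'g' }: CONFLICT
  Y → Y y X: FIRST \ {ε} = { 'd', 'g', 'y' } — overlaps FOLLOW(Y) on { 'g', 'y' }: CONFLICT
  Y → X g: FIRST \ {ε} = { 'd', 'g', 'y' } — overlaps FOLLOW(Y) on { 'g', 'y' }: CONFLICT
  Y → ε: FIRST \ {ε} = { } — this is the only nullable alternative, skip

So the grammar has 4 FIRST/FOLLOW conflicts (marked CONFLICT above).

Answer: Yes. Y → y with FOLLOW(Y) on { 'y' }; Y → g Y y with FOLLOW(Y) on { 'g' }; Y → Y y X with FOLLOW(Y) on { 'g', 'y' }; Y → X g with FOLLOW(Y) on { 'g', 'y' }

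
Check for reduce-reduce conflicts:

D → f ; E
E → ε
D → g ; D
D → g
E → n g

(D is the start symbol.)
A reduce-reduce conflict occurs when an LR(0) state has two complete items [A → α .] and [B → β .] — both call for a reduction, and with no lookahead the parser cannot choose between them.

Augment with D' → D and build the canonical LR(0) collection (I0 = CLOSURE({[D' → . D]}), then GOTO on every symbol after a dot until no new states appear). It has 10 states:
  I0: { [D → . f ; E], [D → . g ; D], [D → . g], [D' → . D] }  — shift
  I1: { [D' → D .] }  — accept
  I2: { [D → f . ; E] }  — shift
  I3: { [D → g . ; D], [D → g .] }  — shift, reduce
  I4: { [D → . f ; E], [D → . g ; D], [D → . g], [D → g ; . D] }  — shift
  I5: { [D → g ; D .] }  — reduce
  I6: { [D → f ; . E], [E → . n g], [E → .] }  — shift, reduce
  I7: { [D → f ; E .] }  — reduce
  I8: { [E → n . g] }  — shift
  I9: { [E → n g .] }  — reduce

No state contains more than one complete item.

Answer: No reduce-reduce conflicts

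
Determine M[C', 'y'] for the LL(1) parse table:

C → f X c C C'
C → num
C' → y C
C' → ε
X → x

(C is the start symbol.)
C' → y C, C' → ε

To find M[C', 'y'], we find productions for C' where 'y' is in the predict set (PREDICT(N → α) = (FIRST(α) \ {ε}) ∪ (FOLLOW(N) if α ⇒* ε)).

Relevant sets:
  FOLLOW(C') = { $, 'y' }

C' → y C: PREDICT = { 'y' }
  'y' is in predict set, so this production goes in M[C', 'y']
C' → ε: PREDICT = { $, 'y' }
  'y' is in predict set, so this production goes in M[C', 'y']

M[C', 'y'] = C' → y C, C' → ε  (a multiply-defined cell — the grammar is not LL(1))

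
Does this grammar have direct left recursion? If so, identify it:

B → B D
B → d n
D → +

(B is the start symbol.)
Yes, B is left-recursive

Direct left recursion occurs when N → N α for some non-terminal N (the right-hand side begins with the left-hand side itself).

B → B D: LEFT RECURSIVE (starts with B)
B → d n: starts with d
D → +: starts with '+'

The grammar has direct left recursion on: B.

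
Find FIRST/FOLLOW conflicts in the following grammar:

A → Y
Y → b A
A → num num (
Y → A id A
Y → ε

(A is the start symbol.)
Nullable non-terminals: A, Y.
FIRST sets used below: FIRST(Y) = { 'b', 'id', 'num', ε }, FIRST(A) = { 'b', 'id', 'num', ε }

A: nullable alternative(s) A → Y; FOLLOW(A) = { $, 'id' }
  A → Y: FIRST \ {ε} = { 'b', 'id', 'num' } — this is the only nullable alternative, skip
  A → num num (: FIRST \ {ε} = { 'num' } — disjoint from FOLLOW(A)

Y: nullable alternative(s) Y → ε; FOLLOW(Y) = { $, 'id' }
  Y → b A: FIRST \ {ε} = { 'b' } — disjoint from FOLLOW(Y)
  Y → A id A: FIRST \ {ε} = { 'b', 'id', 'num' } — overlaps FOLLOW(Y) on { 'id' }: CONFLICT
  Y → ε: FIRST \ {ε} = { } — this is the only nullable alternative, skip

So the grammar has 1 FIRST/FOLLOW conflict (marked CONFLICT above).

Answer: Yes. Y → A id A with FOLLOW(Y) on { 'id' }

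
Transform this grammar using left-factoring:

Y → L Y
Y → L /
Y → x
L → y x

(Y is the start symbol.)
Y → L Y'
Y' → Y
Y' → /
Y → x
L → y x

Left-factoring transforms A → αβ₁ | αβ₂ into A → αA' and A' → β₁ | β₂
(α is the longest common prefix among the alternatives). Repeat until
no nonterminal has two alternatives with a common prefix.

Round 1: Y has alternatives sharing prefix 'L'. Introduce Y': Y → L Y'
  Add: Y' → Y
  Add: Y' → /

No remaining common prefixes — done.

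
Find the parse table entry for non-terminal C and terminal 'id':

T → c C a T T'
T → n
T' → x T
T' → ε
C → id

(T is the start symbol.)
To find M[C, 'id'], we find productions for C where 'id' is in the predict set (PREDICT(N → α) = (FIRST(α) \ {ε}) ∪ (FOLLOW(N) if α ⇒* ε)).

C → id: PREDICT = { 'id' }
  'id' is in predict set, so this production goes in M[C, 'id']

M[C, 'id'] = C → id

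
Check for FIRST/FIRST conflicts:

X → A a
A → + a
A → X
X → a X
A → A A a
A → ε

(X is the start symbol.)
Yes. X → A a / X → a X on { 'a' }; A → '+' a / A → X on { '+' }; A → '+' a / A → A A a on { '+' }; A → X / A → A A a on { '+', 'a' }

A FIRST/FIRST conflict occurs when two productions N → α and N → β for the same non-terminal have FIRST(α) ∩ FIRST(β) ≠ ∅ (with ε ∈ FIRST of a nullable right-hand side, so two nullable alternatives also conflict).

FIRST sets of the non-terminals at (or reachable through a nullable prefix from) the front of some alternative:
  FIRST(A) = { '+', 'a', ε }
  FIRST(X) = { '+', 'a' }

Productions for X:
  X → A a: FIRST = { '+', 'a' }
  X → a X: FIRST = { 'a' }
Productions for A:
  A → + a: FIRST = { '+' }
  A → X: FIRST = { '+', 'a' }
  A → A A a: FIRST = { '+', 'a' }
  A → ε: FIRST = { ε }

Conflict for X: X → A a and X → a X
  Overlap: { 'a' }
Conflict for A: A → + a and A → X
  Overlap: { '+' }
Conflict for A: A → + a and A → A A a
  Overlap: { '+' }
Conflict for A: A → X and A → A A a
  Overlap: { '+', 'a' }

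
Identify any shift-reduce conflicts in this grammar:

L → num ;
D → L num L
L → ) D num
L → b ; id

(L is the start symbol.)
A shift-reduce conflict occurs when an LR(0) state has both:
  - a complete (reduce) item [A → α .] (dot at the end), and
  - a shift item [B → β . c γ] (dot before a terminal).

Augment with L' → L and build the canonical LR(0) collection (I0 = CLOSURE({[L' → . L]}), then GOTO on every symbol after a dot until no new states appear). It has 13 states:
  I0: { [L → . ) D num], [L → . b ; id], [L → . num ;], [L' → . L] }  — shift
  I1: { [D → . L num L], [L → ) . D num], [L → . ) D num], [L → . b ; id], [L → . num ;] }  — shift
  I2: { [L' → L .] }  — accept
  I3: { [L → b . ; id] }  — shift
  I4: { [L → num . ;] }  — shift
  I5: { [L → num ; .] }  — reduce
  I6: { [L → b ; . id] }  — shift
  I7: { [L → b ; id .] }  — reduce
  I8: { [L → ) D . num] }  — shift
  I9: { [D → L . num L] }  — shift
  I10: { [D → L num . L], [L → . ) D num], [L → . b ; id], [L → . num ;] }  — shift
  I11: { [D → L num L .] }  — reduce
  I12: { [L → ) D num .] }  — reduce

No state contains both a complete item and a shift item.

Answer: No shift-reduce conflicts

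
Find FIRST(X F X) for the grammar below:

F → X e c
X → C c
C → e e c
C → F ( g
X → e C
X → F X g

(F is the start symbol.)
FIRST sets of the non-terminals involved (from the grammar, by fixed-point iteration):
  FIRST(X) = { 'e' }

To compute FIRST(X F X), process the symbols left to right:
Symbol X is a non-terminal. Add FIRST(X) \ {ε} = { 'e' }
X is not nullable (ε ∉ FIRST(X)), so stop here.
FIRST(X F X) = { 'e' }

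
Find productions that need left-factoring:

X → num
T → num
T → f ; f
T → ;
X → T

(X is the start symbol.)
No, left-factoring is not needed

Left-factoring is needed when two productions for the same non-terminal
share a common prefix on the right-hand side.

Productions for X:
  X → num
  X → T
Productions for T:
  T → num
  T → f ; f
  T → ;

No common prefixes found.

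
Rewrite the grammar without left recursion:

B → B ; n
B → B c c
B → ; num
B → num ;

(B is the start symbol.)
B → ; num B'
B → num ; B'
B' → ; n B'
B' → c c B'
B' → ε

B is directly left-recursive. The standard transformation for
  A → A α₁ | ... | A α_m | β₁ | ... | β_n
is
  A  → β₁ A' | ... | β_n A'
  A' → α₁ A' | ... | α_m A' | ε

B → ; num becomes B → ; num B'
B → num ; becomes B → num ; B'
B → B ; n becomes B' → ; n B'
B → B c c becomes B' → c c B'
Add B' → ε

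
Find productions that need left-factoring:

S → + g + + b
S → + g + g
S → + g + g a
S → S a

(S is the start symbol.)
Yes, S has productions with common prefix '+ g +'

Left-factoring is needed when two productions for the same non-terminal
share a common prefix on the right-hand side.

Productions for S:
  S → + g + + b
  S → + g + g
  S → + g + g a
  S → S a

Found common prefix '+ g +' in productions for S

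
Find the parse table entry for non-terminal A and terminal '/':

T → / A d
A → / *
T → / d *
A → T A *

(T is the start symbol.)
A → / *, A → T A *

To find M[A, '/'], we find productions for A where '/' is in the predict set (PREDICT(N → α) = (FIRST(α) \ {ε}) ∪ (FOLLOW(N) if α ⇒* ε)).

Relevant sets:
  FIRST(T) = { '/' }

A → / *: PREDICT = { '/' }
  '/' is in predict set, so this production goes in M[A, '/']
A → T A *: PREDICT = { '/' }
  '/' is in predict set, so this production goes in M[A, '/']

M[A, '/'] = A → / *, A → T A *  (a multiply-defined cell — the grammar is not LL(1))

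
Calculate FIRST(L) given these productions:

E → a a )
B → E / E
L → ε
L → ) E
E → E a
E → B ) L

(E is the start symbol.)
To compute FIRST(L), examine every production with L on the left-hand side, reading each right-hand side left to right until a non-nullable symbol is reached.

From L → ε:
  - ε-production, so ε ∈ FIRST(L)
From L → ) E:
  - ')' is a terminal: add ')' and stop

Collecting: FIRST(L) = { ')', ε }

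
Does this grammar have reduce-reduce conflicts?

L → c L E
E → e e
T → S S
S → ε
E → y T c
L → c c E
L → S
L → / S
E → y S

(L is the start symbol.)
Yes — I10: [E → y S .] vs [S → .]

A reduce-reduce conflict occurs when an LR(0) state has two complete items [A → α .] and [B → β .] — both call for a reduction, and with no lookahead the parser cannot choose between them.

Augment with L' → L and build the canonical LR(0) collection (I0 = CLOSURE({[L' → . L]}), then GOTO on every symbol after a dot until no new states appear). It has 17 states:
  I0: { [L → . / S], [L → . S], [L → . c L E], [L → . c c E], [L' → . L], [S → .] }  — shift, reduce
  I1: { [L → / . S], [S → .] }  — reduce
  I2: { [L' → L .] }  — accept
  I3: { [L → S .] }  — reduce
  I4: { [L → . / S], [L → . S], [L → . c L E], [L → . c c E], [L → c . L E], [L → c . c E], [S → .] }  — shift, reduce
  I5: { [E → . e e], [E → . y S], [E → . y T c], [L → c L . E] }  — shift
  I6: { [E → . e e], [E → . y S], [E → . y T c], [L → . / S], [L → . S], [L → . c L E], [L → . c c E], [L → c . L E], [L → c . c E], [L → c c . E], [S → .] }  — shift, reduce
  I7: { [L → c c E .] }  — reduce
  I8: { [E → e . e] }  — shift
  I9: { [E → y . S], [E → y . T c], [S → .], [T → . S S] }  — reduce
  I10: { [E → y S .], [S → .], [T → S . S] }  — 2 reduces
  I11: { [E → y T . c] }  — shift
  I12: { [E → y T c .] }  — reduce
  I13: { [T → S S .] }  — reduce
  I14: { [E → e e .] }  — reduce
  I15: { [L → c L E .] }  — reduce
  I16: { [L → / S .] }  — reduce

I10 contains complete items [E → y S .], [S → .] — reduce-reduce conflict.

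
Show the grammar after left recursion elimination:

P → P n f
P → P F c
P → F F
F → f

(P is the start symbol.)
P is directly left-recursive. The standard transformation for
  A → A α₁ | ... | A α_m | β₁ | ... | β_n
is
  A  → β₁ A' | ... | β_n A'
  A' → α₁ A' | ... | α_m A' | ε

P → F F becomes P → F F P'
P → P n f becomes P' → n f P'
P → P F c becomes P' → F c P'
Add P' → ε

Productions for other non-terminals are unchanged:
  F → f

Resulting grammar:
P → F F P'
P' → n f P'
P' → F c P'
P' → ε
F → f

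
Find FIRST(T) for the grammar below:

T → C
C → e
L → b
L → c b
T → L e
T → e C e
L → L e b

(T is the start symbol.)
FIRST sets of the other non-terminals involved (by the same procedure, iterated to a fixed point):
  FIRST(C) = { 'e' }
  FIRST(L) = { 'b', 'c' }

From T → C:
  - C is a non-terminal: add FIRST(C) \ {ε} = { 'e' }
    C is not nullable, so stop
From T → L e:
  - L is a non-terminal: add FIRST(L) \ {ε} = { 'b', 'c' }
    L is not nullable, so stop
From T → e C e:
  - e is a terminal: add 'e' and stop

Collecting: FIRST(T) = { 'b', 'c', 'e' }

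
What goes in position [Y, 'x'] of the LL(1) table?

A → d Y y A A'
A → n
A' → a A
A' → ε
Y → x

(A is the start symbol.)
To find M[Y, 'x'], we find productions for Y where 'x' is in the predict set (PREDICT(N → α) = (FIRST(α) \ {ε}) ∪ (FOLLOW(N) if α ⇒* ε)).

Y → x: PREDICT = { 'x' }
  'x' is in predict set, so this production goes in M[Y, 'x']

M[Y, 'x'] = Y → x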